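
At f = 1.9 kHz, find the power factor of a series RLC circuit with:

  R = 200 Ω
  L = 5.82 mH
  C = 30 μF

Step 1 — Angular frequency: ω = 2π·f = 2π·1900 = 1.194e+04 rad/s.
Step 2 — Component impedances:
  R: Z = R = 200 Ω
  L: Z = jωL = j·1.194e+04·0.00582 = 0 + j69.48 Ω
  C: Z = 1/(jωC) = -j/(ω·C) = 0 - j2.792 Ω
Step 3 — Series combination: Z_total = R + L + C = 200 + j66.69 Ω = 210.8∠18.4° Ω.
Step 4 — Power factor: PF = cos(φ) = Re(Z)/|Z| = 200/210.825 = 0.9487.
Step 5 — Type: Im(Z) = 66.69 ⇒ lagging (phase φ = 18.4°).

PF = 0.9487 (lagging, φ = 18.4°)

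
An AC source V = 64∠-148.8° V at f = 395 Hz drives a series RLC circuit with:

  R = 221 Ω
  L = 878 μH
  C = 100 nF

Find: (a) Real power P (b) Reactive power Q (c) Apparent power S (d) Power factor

Step 1 — Angular frequency: ω = 2π·f = 2π·395 = 2482 rad/s.
Step 2 — Component impedances:
  R: Z = R = 221 Ω
  L: Z = jωL = j·2482·0.000878 = 0 + j2.179 Ω
  C: Z = 1/(jωC) = -j/(ω·C) = 0 - j4029 Ω
Step 3 — Series combination: Z_total = R + L + C = 221 - j4027 Ω = 4033∠-86.9° Ω.
Step 4 — Source phasor: V = 64∠-148.8° V = -54.74 - j33.15 V.
Step 5 — Current: I = V / Z = 0.007464 - j0.014 A = 0.01587∠-61.9° A.
Step 6 — Complex power: S = V·I* = 0.05565 - j1.014 VA.
Step 7 — Real power: P = Re(S) = 0.05565 W.
Step 8 — Reactive power: Q = Im(S) = -1.014 VAR.
Step 9 — Apparent power: |S| = 1.016 VA.
Step 10 — Power factor: PF = P/|S| = 0.0548 (leading).

(a) P = 0.05565 W  (b) Q = -1.014 VAR  (c) S = 1.016 VA  (d) PF = 0.0548 (leading)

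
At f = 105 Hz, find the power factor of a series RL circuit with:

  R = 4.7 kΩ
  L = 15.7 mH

Step 1 — Angular frequency: ω = 2π·f = 2π·105 = 659.7 rad/s.
Step 2 — Component impedances:
  R: Z = R = 4700 Ω
  L: Z = jωL = j·659.7·0.0157 = 0 + j10.36 Ω
Step 3 — Series combination: Z_total = R + L = 4700 + j10.36 Ω = 4700∠0.1° Ω.
Step 4 — Power factor: PF = cos(φ) = Re(Z)/|Z| = 4700/4700 = 1.
Step 5 — Type: Im(Z) = 10.36 ⇒ lagging (phase φ = 0.1°).

PF = 1 (lagging, φ = 0.1°)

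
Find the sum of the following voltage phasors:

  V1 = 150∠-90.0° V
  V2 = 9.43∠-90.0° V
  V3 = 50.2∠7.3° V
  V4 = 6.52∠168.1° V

Step 1 — Convert each phasor to rectangular form:
  V1 = 150·(cos(-90.0°) + j·sin(-90.0°)) = 0 - j150 V
  V2 = 9.43·(cos(-90.0°) + j·sin(-90.0°)) = 0 - j9.43 V
  V3 = 50.2·(cos(7.3°) + j·sin(7.3°)) = 49.79 + j6.379 V
  V4 = 6.52·(cos(168.1°) + j·sin(168.1°)) = -6.38 + j1.344 V
Step 2 — Sum components: V_total = 43.41 - j151.7 V.
Step 3 — Convert to polar: |V_total| = 157.8 V, ∠V_total = -74.0°.

V_total = 157.8∠-74.0° V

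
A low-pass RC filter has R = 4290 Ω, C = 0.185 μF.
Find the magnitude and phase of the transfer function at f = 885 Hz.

Step 1 — Angular frequency: ω = 2π·885 = 5561 rad/s.
Step 2 — Transfer function: H(jω) = 1/(1 + jωRC).
Step 3 — Denominator: 1 + jωRC = 1 + j·5561·4290·1.85e-07 = 1 + j4.413.
Step 4 — H = 0.04884 - j0.2155.
Step 5 — Magnitude: |H| = 0.221 (-13.1 dB); phase: φ = -77.2°.

|H| = 0.221 (-13.1 dB), φ = -77.2°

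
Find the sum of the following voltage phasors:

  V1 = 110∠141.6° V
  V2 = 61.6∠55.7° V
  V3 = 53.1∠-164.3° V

Step 1 — Convert each phasor to rectangular form:
  V1 = 110·(cos(141.6°) + j·sin(141.6°)) = -86.21 + j68.33 V
  V2 = 61.6·(cos(55.7°) + j·sin(55.7°)) = 34.71 + j50.89 V
  V3 = 53.1·(cos(-164.3°) + j·sin(-164.3°)) = -51.12 - j14.37 V
Step 2 — Sum components: V_total = -102.6 + j104.8 V.
Step 3 — Convert to polar: |V_total| = 146.7 V, ∠V_total = 134.4°.

V_total = 146.7∠134.4° V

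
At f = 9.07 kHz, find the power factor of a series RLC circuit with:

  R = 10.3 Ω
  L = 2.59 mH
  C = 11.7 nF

Step 1 — Angular frequency: ω = 2π·f = 2π·9070 = 5.699e+04 rad/s.
Step 2 — Component impedances:
  R: Z = R = 10.3 Ω
  L: Z = jωL = j·5.699e+04·0.00259 = 0 + j147.6 Ω
  C: Z = 1/(jωC) = -j/(ω·C) = 0 - j1500 Ω
Step 3 — Series combination: Z_total = R + L + C = 10.3 - j1352 Ω = 1352∠-89.6° Ω.
Step 4 — Power factor: PF = cos(φ) = Re(Z)/|Z| = 10.3/1352.2 = 0.007617.
Step 5 — Type: Im(Z) = -1352 ⇒ leading (phase φ = -89.6°).

PF = 0.007617 (leading, φ = -89.6°)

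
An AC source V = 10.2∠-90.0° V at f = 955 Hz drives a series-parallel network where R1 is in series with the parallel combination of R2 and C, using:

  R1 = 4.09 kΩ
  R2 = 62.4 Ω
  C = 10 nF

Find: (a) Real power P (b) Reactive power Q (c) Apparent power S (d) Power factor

Step 1 — Angular frequency: ω = 2π·f = 2π·955 = 6000 rad/s.
Step 2 — Component impedances:
  R1: Z = R = 4090 Ω
  R2: Z = R = 62.4 Ω
  C: Z = 1/(jωC) = -j/(ω·C) = 0 - j1.667e+04 Ω
Step 3 — Parallel branch: R2 || C = 1/(1/R2 + 1/C) = 62.4 - j0.2336 Ω.
Step 4 — Series with R1: Z_total = R1 + (R2 || C) = 4152 - j0.2336 Ω = 4152∠-0.0° Ω.
Step 5 — Source phasor: V = 10.2∠-90.0° V = 0 - j10.2 V.
Step 6 — Current: I = V / Z = 1.382e-07 - j0.002456 A = 0.002456∠-90.0° A.
Step 7 — Complex power: S = V·I* = 0.02506 - j1.41e-06 VA.
Step 8 — Real power: P = Re(S) = 0.02506 W.
Step 9 — Reactive power: Q = Im(S) = -1.41e-06 VAR.
Step 10 — Apparent power: |S| = 0.02506 VA.
Step 11 — Power factor: PF = P/|S| = 1 (leading).

(a) P = 0.02506 W  (b) Q = -1.41e-06 VAR  (c) S = 0.02506 VA  (d) PF = 1 (leading)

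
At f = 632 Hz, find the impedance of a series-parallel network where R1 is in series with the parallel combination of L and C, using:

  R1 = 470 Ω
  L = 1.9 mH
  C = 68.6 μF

Step 1 — Angular frequency: ω = 2π·f = 2π·632 = 3971 rad/s.
Step 2 — Component impedances:
  R1: Z = R = 470 Ω
  L: Z = jωL = j·3971·0.0019 = 0 + j7.545 Ω
  C: Z = 1/(jωC) = -j/(ω·C) = 0 - j3.671 Ω
Step 3 — Parallel branch: L || C = 1/(1/L + 1/C) = 0 - j7.15 Ω.
Step 4 — Series with R1: Z_total = R1 + (L || C) = 470 - j7.15 Ω = 470.1∠-0.9° Ω.

Z = 470 - j7.15 Ω = 470.1∠-0.9° Ω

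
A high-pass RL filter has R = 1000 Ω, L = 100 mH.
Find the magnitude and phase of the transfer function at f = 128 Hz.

Step 1 — Angular frequency: ω = 2π·128 = 804.2 rad/s.
Step 2 — Transfer function: H(jω) = jωL/(R + jωL).
Step 3 — Numerator jωL = j·80.42; denominator R + jωL = 1000 + j80.42.
Step 4 — H = 0.006427 + j0.07991.
Step 5 — Magnitude: |H| = 0.08017 (-21.9 dB); phase: φ = 85.4°.

|H| = 0.08017 (-21.9 dB), φ = 85.4°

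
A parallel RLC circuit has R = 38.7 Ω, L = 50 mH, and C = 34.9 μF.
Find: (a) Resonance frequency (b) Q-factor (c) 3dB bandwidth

Step 1 — Resonance: ω₀ = 1/√(LC) = 1/√(0.05·3.49e-05) = 757 rad/s.
Step 2 — f₀ = ω₀/(2π) = 120.5 Hz.
Step 3 — Parallel Q: Q = R/(ω₀L) = 38.7/(757·0.05) = 1.022.
Step 4 — Bandwidth: Δω = ω₀/Q = 740.4 rad/s; BW = Δω/(2π) = 117.8 Hz.

(a) f₀ = 120.5 Hz  (b) Q = 1.022  (c) BW = 117.8 Hz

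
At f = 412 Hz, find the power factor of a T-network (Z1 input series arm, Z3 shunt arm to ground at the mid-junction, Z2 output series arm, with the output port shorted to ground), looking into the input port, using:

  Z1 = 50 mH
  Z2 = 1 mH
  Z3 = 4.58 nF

Step 1 — Angular frequency: ω = 2π·f = 2π·412 = 2589 rad/s.
Step 2 — Component impedances:
  Z1: Z = jωL = j·2589·0.05 = 0 + j129.4 Ω
  Z2: Z = jωL = j·2589·0.001 = 0 + j2.589 Ω
  Z3: Z = 1/(jωC) = -j/(ω·C) = 0 - j8.434e+04 Ω
Step 3 — With the output port shorted to ground, the output series arm Z2 runs from the junction to ground; the shunt arm Z3 also runs from the junction to ground. They appear in parallel: Z3 || Z2 = 0 + j2.589 Ω.
Step 4 — Series with input arm Z1: Z_in = Z1 + (Z3 || Z2) = 0 + j132 Ω = 132∠90.0° Ω.
Step 5 — Power factor: PF = cos(φ) = Re(Z)/|Z| = 0/132 = 0.
Step 6 — Type: Im(Z) = 132 ⇒ lagging (phase φ = 90.0°).

PF = 0 (lagging, φ = 90.0°)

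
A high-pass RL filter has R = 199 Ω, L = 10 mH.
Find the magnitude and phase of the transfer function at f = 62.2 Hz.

Step 1 — Angular frequency: ω = 2π·62.2 = 390.8 rad/s.
Step 2 — Transfer function: H(jω) = jωL/(R + jωL).
Step 3 — Numerator jωL = j·3.908; denominator R + jωL = 199 + j3.908.
Step 4 — H = 0.0003855 + j0.01963.
Step 5 — Magnitude: |H| = 0.01964 (-34.1 dB); phase: φ = 88.9°.

|H| = 0.01964 (-34.1 dB), φ = 88.9°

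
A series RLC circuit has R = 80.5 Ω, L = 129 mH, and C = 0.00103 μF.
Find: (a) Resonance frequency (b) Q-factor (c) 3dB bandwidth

Step 1 — Resonance condition Im(Z)=0 gives ω₀ = 1/√(LC).
Step 2 — ω₀ = 1/√(0.129·1.03e-09) = 8.675e+04 rad/s.
Step 3 — f₀ = ω₀/(2π) = 1.381e+04 Hz.
Step 4 — Series Q: Q = ω₀L/R = 8.675e+04·0.129/80.5 = 139.
Step 5 — 3dB bandwidth: Δω = ω₀/Q = 624 rad/s; BW = Δω/(2π) = 99.32 Hz.

(a) f₀ = 1.381e+04 Hz  (b) Q = 139  (c) BW = 99.32 Hz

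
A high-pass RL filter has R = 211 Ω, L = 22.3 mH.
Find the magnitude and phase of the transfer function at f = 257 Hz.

Step 1 — Angular frequency: ω = 2π·257 = 1615 rad/s.
Step 2 — Transfer function: H(jω) = jωL/(R + jωL).
Step 3 — Numerator jωL = j·36.01; denominator R + jωL = 211 + j36.01.
Step 4 — H = 0.0283 + j0.1658.
Step 5 — Magnitude: |H| = 0.1682 (-15.5 dB); phase: φ = 80.3°.

|H| = 0.1682 (-15.5 dB), φ = 80.3°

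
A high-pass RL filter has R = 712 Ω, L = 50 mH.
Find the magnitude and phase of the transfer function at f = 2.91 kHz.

Step 1 — Angular frequency: ω = 2π·2910 = 1.828e+04 rad/s.
Step 2 — Transfer function: H(jω) = jωL/(R + jωL).
Step 3 — Numerator jωL = j·914.2; denominator R + jωL = 712 + j914.2.
Step 4 — H = 0.6224 + j0.4848.
Step 5 — Magnitude: |H| = 0.789 (-2.1 dB); phase: φ = 37.9°.

|H| = 0.789 (-2.1 dB), φ = 37.9°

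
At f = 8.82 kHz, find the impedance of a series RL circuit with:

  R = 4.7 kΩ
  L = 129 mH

Step 1 — Angular frequency: ω = 2π·f = 2π·8820 = 5.542e+04 rad/s.
Step 2 — Component impedances:
  R: Z = R = 4700 Ω
  L: Z = jωL = j·5.542e+04·0.129 = 0 + j7149 Ω
Step 3 — Series combination: Z_total = R + L = 4700 + j7149 Ω = 8555∠56.7° Ω.

Z = 4700 + j7149 Ω = 8555∠56.7° Ω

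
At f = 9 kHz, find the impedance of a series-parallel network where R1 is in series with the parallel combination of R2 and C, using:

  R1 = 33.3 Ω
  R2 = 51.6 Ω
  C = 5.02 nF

Step 1 — Angular frequency: ω = 2π·f = 2π·9000 = 5.655e+04 rad/s.
Step 2 — Component impedances:
  R1: Z = R = 33.3 Ω
  R2: Z = R = 51.6 Ω
  C: Z = 1/(jωC) = -j/(ω·C) = 0 - j3523 Ω
Step 3 — Parallel branch: R2 || C = 1/(1/R2 + 1/C) = 51.59 - j0.7557 Ω.
Step 4 — Series with R1: Z_total = R1 + (R2 || C) = 84.89 - j0.7557 Ω = 84.89∠-0.5° Ω.

Z = 84.89 - j0.7557 Ω = 84.89∠-0.5° Ω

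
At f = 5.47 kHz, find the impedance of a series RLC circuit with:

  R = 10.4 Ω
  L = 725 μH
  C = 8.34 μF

Step 1 — Angular frequency: ω = 2π·f = 2π·5470 = 3.437e+04 rad/s.
Step 2 — Component impedances:
  R: Z = R = 10.4 Ω
  L: Z = jωL = j·3.437e+04·0.000725 = 0 + j24.92 Ω
  C: Z = 1/(jωC) = -j/(ω·C) = 0 - j3.489 Ω
Step 3 — Series combination: Z_total = R + L + C = 10.4 + j21.43 Ω = 23.82∠64.1° Ω.

Z = 10.4 + j21.43 Ω = 23.82∠64.1° Ω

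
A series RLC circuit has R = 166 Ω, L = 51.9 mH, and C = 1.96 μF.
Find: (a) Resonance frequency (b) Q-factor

Step 1 — Resonance condition Im(Z)=0 gives ω₀ = 1/√(LC).
Step 2 — ω₀ = 1/√(0.0519·1.96e-06) = 3135 rad/s.
Step 3 — f₀ = ω₀/(2π) = 499 Hz.
Step 4 — Series Q: Q = ω₀L/R = 3135·0.0519/166 = 0.9803.

(a) f₀ = 499 Hz  (b) Q = 0.9803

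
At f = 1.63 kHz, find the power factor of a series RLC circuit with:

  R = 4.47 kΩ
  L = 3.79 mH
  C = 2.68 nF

Step 1 — Angular frequency: ω = 2π·f = 2π·1630 = 1.024e+04 rad/s.
Step 2 — Component impedances:
  R: Z = R = 4470 Ω
  L: Z = jωL = j·1.024e+04·0.00379 = 0 + j38.82 Ω
  C: Z = 1/(jωC) = -j/(ω·C) = 0 - j3.643e+04 Ω
Step 3 — Series combination: Z_total = R + L + C = 4470 - j3.639e+04 Ω = 3.667e+04∠-83.0° Ω.
Step 4 — Power factor: PF = cos(φ) = Re(Z)/|Z| = 4470/3.667e+04 = 0.1219.
Step 5 — Type: Im(Z) = -3.639e+04 ⇒ leading (phase φ = -83.0°).

PF = 0.1219 (leading, φ = -83.0°)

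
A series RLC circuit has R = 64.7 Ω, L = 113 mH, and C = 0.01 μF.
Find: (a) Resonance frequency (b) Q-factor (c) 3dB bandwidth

Step 1 — Resonance condition Im(Z)=0 gives ω₀ = 1/√(LC).
Step 2 — ω₀ = 1/√(0.113·1e-08) = 2.975e+04 rad/s.
Step 3 — f₀ = ω₀/(2π) = 4735 Hz.
Step 4 — Series Q: Q = ω₀L/R = 2.975e+04·0.113/64.7 = 51.96.
Step 5 — 3dB bandwidth: Δω = ω₀/Q = 572.6 rad/s; BW = Δω/(2π) = 91.13 Hz.

(a) f₀ = 4735 Hz  (b) Q = 51.96  (c) BW = 91.13 Hz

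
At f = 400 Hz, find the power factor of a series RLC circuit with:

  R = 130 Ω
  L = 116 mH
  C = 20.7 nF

Step 1 — Angular frequency: ω = 2π·f = 2π·400 = 2513 rad/s.
Step 2 — Component impedances:
  R: Z = R = 130 Ω
  L: Z = jωL = j·2513·0.116 = 0 + j291.5 Ω
  C: Z = 1/(jωC) = -j/(ω·C) = 0 - j1.922e+04 Ω
Step 3 — Series combination: Z_total = R + L + C = 130 - j1.893e+04 Ω = 1.893e+04∠-89.6° Ω.
Step 4 — Power factor: PF = cos(φ) = Re(Z)/|Z| = 130/1.893e+04 = 0.006867.
Step 5 — Type: Im(Z) = -1.893e+04 ⇒ leading (phase φ = -89.6°).

PF = 0.006867 (leading, φ = -89.6°)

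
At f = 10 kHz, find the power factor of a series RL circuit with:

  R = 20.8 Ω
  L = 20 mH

Step 1 — Angular frequency: ω = 2π·f = 2π·1e+04 = 6.283e+04 rad/s.
Step 2 — Component impedances:
  R: Z = R = 20.8 Ω
  L: Z = jωL = j·6.283e+04·0.02 = 0 + j1257 Ω
Step 3 — Series combination: Z_total = R + L = 20.8 + j1257 Ω = 1257∠89.1° Ω.
Step 4 — Power factor: PF = cos(φ) = Re(Z)/|Z| = 20.8/1257 = 0.01655.
Step 5 — Type: Im(Z) = 1257 ⇒ lagging (phase φ = 89.1°).

PF = 0.01655 (lagging, φ = 89.1°)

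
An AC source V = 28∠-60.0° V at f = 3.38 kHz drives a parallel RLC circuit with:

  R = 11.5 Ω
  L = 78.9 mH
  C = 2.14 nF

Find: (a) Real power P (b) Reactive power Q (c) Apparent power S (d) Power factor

Step 1 — Angular frequency: ω = 2π·f = 2π·3380 = 2.124e+04 rad/s.
Step 2 — Component impedances:
  R: Z = R = 11.5 Ω
  L: Z = jωL = j·2.124e+04·0.0789 = 0 + j1676 Ω
  C: Z = 1/(jωC) = -j/(ω·C) = 0 - j2.2e+04 Ω
Step 3 — Parallel combination: 1/Z_total = 1/R + 1/L + 1/C; Z_total = 11.5 + j0.07291 Ω = 11.5∠0.4° Ω.
Step 4 — Source phasor: V = 28∠-60.0° V = 14 - j24.25 V.
Step 5 — Current: I = V / Z = 1.204 - j2.116 A = 2.435∠-60.4° A.
Step 6 — Complex power: S = V·I* = 68.17 + j0.4323 VA.
Step 7 — Real power: P = Re(S) = 68.17 W.
Step 8 — Reactive power: Q = Im(S) = 0.4323 VAR.
Step 9 — Apparent power: |S| = 68.18 VA.
Step 10 — Power factor: PF = P/|S| = 1 (lagging).

(a) P = 68.17 W  (b) Q = 0.4323 VAR  (c) S = 68.18 VA  (d) PF = 1 (lagging)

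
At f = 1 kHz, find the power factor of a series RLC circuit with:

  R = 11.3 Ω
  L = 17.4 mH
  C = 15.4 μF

Step 1 — Angular frequency: ω = 2π·f = 2π·1000 = 6283 rad/s.
Step 2 — Component impedances:
  R: Z = R = 11.3 Ω
  L: Z = jωL = j·6283·0.0174 = 0 + j109.3 Ω
  C: Z = 1/(jωC) = -j/(ω·C) = 0 - j10.33 Ω
Step 3 — Series combination: Z_total = R + L + C = 11.3 + j98.99 Ω = 99.64∠83.5° Ω.
Step 4 — Power factor: PF = cos(φ) = Re(Z)/|Z| = 11.3/99.64 = 0.1134.
Step 5 — Type: Im(Z) = 98.99 ⇒ lagging (phase φ = 83.5°).

PF = 0.1134 (lagging, φ = 83.5°)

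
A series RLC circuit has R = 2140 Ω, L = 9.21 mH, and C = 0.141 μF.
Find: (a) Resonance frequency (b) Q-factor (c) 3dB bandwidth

Step 1 — Resonance condition Im(Z)=0 gives ω₀ = 1/√(LC).
Step 2 — ω₀ = 1/√(0.00921·1.41e-07) = 2.775e+04 rad/s.
Step 3 — f₀ = ω₀/(2π) = 4417 Hz.
Step 4 — Series Q: Q = ω₀L/R = 2.775e+04·0.00921/2140 = 0.1194.
Step 5 — 3dB bandwidth: Δω = ω₀/Q = 2.324e+05 rad/s; BW = Δω/(2π) = 3.698e+04 Hz.

(a) f₀ = 4417 Hz  (b) Q = 0.1194  (c) BW = 3.698e+04 Hz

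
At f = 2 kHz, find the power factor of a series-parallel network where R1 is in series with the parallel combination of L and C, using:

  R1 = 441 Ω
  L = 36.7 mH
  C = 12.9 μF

Step 1 — Angular frequency: ω = 2π·f = 2π·2000 = 1.257e+04 rad/s.
Step 2 — Component impedances:
  R1: Z = R = 441 Ω
  L: Z = jωL = j·1.257e+04·0.0367 = 0 + j461.2 Ω
  C: Z = 1/(jωC) = -j/(ω·C) = 0 - j6.169 Ω
Step 3 — Parallel branch: L || C = 1/(1/L + 1/C) = 0 - j6.252 Ω.
Step 4 — Series with R1: Z_total = R1 + (L || C) = 441 - j6.252 Ω = 441∠-0.8° Ω.
Step 5 — Power factor: PF = cos(φ) = Re(Z)/|Z| = 441/441.04 = 0.9999.
Step 6 — Type: Im(Z) = -6.252 ⇒ leading (phase φ = -0.8°).

PF = 0.9999 (leading, φ = -0.8°)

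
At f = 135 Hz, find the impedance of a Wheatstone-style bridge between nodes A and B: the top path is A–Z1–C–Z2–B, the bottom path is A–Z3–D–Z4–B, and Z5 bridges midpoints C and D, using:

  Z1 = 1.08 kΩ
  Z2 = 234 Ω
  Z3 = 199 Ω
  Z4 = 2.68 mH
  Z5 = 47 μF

Step 1 — Angular frequency: ω = 2π·f = 2π·135 = 848.2 rad/s.
Step 2 — Component impedances:
  Z1: Z = R = 1080 Ω
  Z2: Z = R = 234 Ω
  Z3: Z = R = 199 Ω
  Z4: Z = jωL = j·848.2·0.00268 = 0 + j2.273 Ω
  Z5: Z = 1/(jωC) = -j/(ω·C) = 0 - j25.08 Ω
Step 3 — Bridge requires nodal analysis (the Z5 bridge couples midpoints C and D, so the two paths cannot be reduced to a simple series/parallel combination). Setting node B to ground and injecting 1 A at node A, the 3-node admittance system at A, C, D solves to V_A = Z_AB = 168.1 + j1.668 Ω = 168.1∠0.6° Ω.

Z = 168.1 + j1.668 Ω = 168.1∠0.6° Ω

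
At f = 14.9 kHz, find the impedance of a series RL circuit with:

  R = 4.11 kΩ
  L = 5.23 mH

Step 1 — Angular frequency: ω = 2π·f = 2π·1.49e+04 = 9.362e+04 rad/s.
Step 2 — Component impedances:
  R: Z = R = 4110 Ω
  L: Z = jωL = j·9.362e+04·0.00523 = 0 + j489.6 Ω
Step 3 — Series combination: Z_total = R + L = 4110 + j489.6 Ω = 4139∠6.8° Ω.

Z = 4110 + j489.6 Ω = 4139∠6.8° Ω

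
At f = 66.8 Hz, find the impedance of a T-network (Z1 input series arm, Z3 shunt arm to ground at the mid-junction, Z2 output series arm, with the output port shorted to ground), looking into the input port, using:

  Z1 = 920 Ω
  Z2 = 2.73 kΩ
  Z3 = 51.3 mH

Step 1 — Angular frequency: ω = 2π·f = 2π·66.8 = 419.7 rad/s.
Step 2 — Component impedances:
  Z1: Z = R = 920 Ω
  Z2: Z = R = 2730 Ω
  Z3: Z = jωL = j·419.7·0.0513 = 0 + j21.53 Ω
Step 3 — With the output port shorted to ground, the output series arm Z2 runs from the junction to ground; the shunt arm Z3 also runs from the junction to ground. They appear in parallel: Z3 || Z2 = 0.1698 + j21.53 Ω.
Step 4 — Series with input arm Z1: Z_in = Z1 + (Z3 || Z2) = 920.2 + j21.53 Ω = 920.4∠1.3° Ω.

Z = 920.2 + j21.53 Ω = 920.4∠1.3° Ω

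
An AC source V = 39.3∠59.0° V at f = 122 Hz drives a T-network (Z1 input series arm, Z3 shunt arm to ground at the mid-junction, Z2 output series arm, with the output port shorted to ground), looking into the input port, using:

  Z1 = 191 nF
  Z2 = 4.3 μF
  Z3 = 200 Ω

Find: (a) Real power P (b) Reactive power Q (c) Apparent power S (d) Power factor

Step 1 — Angular frequency: ω = 2π·f = 2π·122 = 766.5 rad/s.
Step 2 — Component impedances:
  Z1: Z = 1/(jωC) = -j/(ω·C) = 0 - j6830 Ω
  Z2: Z = 1/(jωC) = -j/(ω·C) = 0 - j303.4 Ω
  Z3: Z = R = 200 Ω
Step 3 — With the output port shorted to ground, the output series arm Z2 runs from the junction to ground; the shunt arm Z3 also runs from the junction to ground. They appear in parallel: Z3 || Z2 = 139.4 - j91.91 Ω.
Step 4 — Series with input arm Z1: Z_in = Z1 + (Z3 || Z2) = 139.4 - j6922 Ω = 6923∠-88.8° Ω.
Step 5 — Source phasor: V = 39.3∠59.0° V = 20.24 + j33.69 V.
Step 6 — Current: I = V / Z = -0.004806 + j0.003021 A = 0.005676∠147.8° A.
Step 7 — Complex power: S = V·I* = 0.004492 - j0.223 VA.
Step 8 — Real power: P = Re(S) = 0.004492 W.
Step 9 — Reactive power: Q = Im(S) = -0.223 VAR.
Step 10 — Apparent power: |S| = 0.2231 VA.
Step 11 — Power factor: PF = P/|S| = 0.02014 (leading).

(a) P = 0.004492 W  (b) Q = -0.223 VAR  (c) S = 0.2231 VA  (d) PF = 0.02014 (leading)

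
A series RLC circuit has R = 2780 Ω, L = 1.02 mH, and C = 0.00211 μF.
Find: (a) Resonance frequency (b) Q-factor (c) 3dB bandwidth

Step 1 — Resonance: ω₀ = 1/√(LC) = 1/√(0.00102·2.11e-09) = 6.816e+05 rad/s.
Step 2 — f₀ = ω₀/(2π) = 1.085e+05 Hz.
Step 3 — Series Q: Q = ω₀L/R = 6.816e+05·0.00102/2780 = 0.2501.
Step 4 — Bandwidth: Δω = ω₀/Q = 2.725e+06 rad/s; BW = Δω/(2π) = 4.338e+05 Hz.

(a) f₀ = 1.085e+05 Hz  (b) Q = 0.2501  (c) BW = 4.338e+05 Hz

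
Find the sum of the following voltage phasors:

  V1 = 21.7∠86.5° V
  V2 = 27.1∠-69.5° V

Step 1 — Convert each phasor to rectangular form:
  V1 = 21.7·(cos(86.5°) + j·sin(86.5°)) = 1.325 + j21.66 V
  V2 = 27.1·(cos(-69.5°) + j·sin(-69.5°)) = 9.491 - j25.38 V
Step 2 — Sum components: V_total = 10.82 - j3.724 V.
Step 3 — Convert to polar: |V_total| = 11.44 V, ∠V_total = -19.0°.

V_total = 11.44∠-19.0° V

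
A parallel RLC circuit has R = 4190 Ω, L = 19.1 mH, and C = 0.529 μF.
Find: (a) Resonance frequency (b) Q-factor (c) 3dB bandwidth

Step 1 — Resonance: ω₀ = 1/√(LC) = 1/√(0.0191·5.29e-07) = 9948 rad/s.
Step 2 — f₀ = ω₀/(2π) = 1583 Hz.
Step 3 — Parallel Q: Q = R/(ω₀L) = 4190/(9948·0.0191) = 22.05.
Step 4 — Bandwidth: Δω = ω₀/Q = 451.2 rad/s; BW = Δω/(2π) = 71.8 Hz.

(a) f₀ = 1583 Hz  (b) Q = 22.05  (c) BW = 71.8 Hz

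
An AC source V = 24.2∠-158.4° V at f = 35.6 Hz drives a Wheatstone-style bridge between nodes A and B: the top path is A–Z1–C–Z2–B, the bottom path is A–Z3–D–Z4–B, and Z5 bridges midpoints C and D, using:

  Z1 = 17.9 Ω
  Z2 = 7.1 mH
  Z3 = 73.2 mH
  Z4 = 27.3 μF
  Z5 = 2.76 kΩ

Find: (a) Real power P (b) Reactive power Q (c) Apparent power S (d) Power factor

Step 1 — Angular frequency: ω = 2π·f = 2π·35.6 = 223.7 rad/s.
Step 2 — Component impedances:
  Z1: Z = R = 17.9 Ω
  Z2: Z = jωL = j·223.7·0.0071 = 0 + j1.588 Ω
  Z3: Z = jωL = j·223.7·0.0732 = 0 + j16.37 Ω
  Z4: Z = 1/(jωC) = -j/(ω·C) = 0 - j163.8 Ω
  Z5: Z = R = 2760 Ω
Step 3 — Bridge requires nodal analysis (the Z5 bridge couples midpoints C and D, so the two paths cannot be reduced to a simple series/parallel combination). Setting node B to ground and injecting 1 A at node A, the 3-node admittance system at A, C, D solves to V_A = Z_AB = 17.88 - j0.574 Ω = 17.89∠-1.8° Ω.
Step 4 — Source phasor: V = 24.2∠-158.4° V = -22.5 - j8.909 V.
Step 5 — Current: I = V / Z = -1.241 - j0.5381 A = 1.353∠-156.6° A.
Step 6 — Complex power: S = V·I* = 32.72 - j1.05 VA.
Step 7 — Real power: P = Re(S) = 32.72 W.
Step 8 — Reactive power: Q = Im(S) = -1.05 VAR.
Step 9 — Apparent power: |S| = 32.73 VA.
Step 10 — Power factor: PF = P/|S| = 0.9995 (leading).

(a) P = 32.72 W  (b) Q = -1.05 VAR  (c) S = 32.73 VA  (d) PF = 0.9995 (leading)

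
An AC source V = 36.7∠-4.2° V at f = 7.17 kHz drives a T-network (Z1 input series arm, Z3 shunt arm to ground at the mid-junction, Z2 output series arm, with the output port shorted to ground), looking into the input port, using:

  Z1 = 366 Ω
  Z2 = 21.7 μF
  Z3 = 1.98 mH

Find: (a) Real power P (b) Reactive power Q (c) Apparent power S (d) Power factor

Step 1 — Angular frequency: ω = 2π·f = 2π·7170 = 4.505e+04 rad/s.
Step 2 — Component impedances:
  Z1: Z = R = 366 Ω
  Z2: Z = 1/(jωC) = -j/(ω·C) = 0 - j1.023 Ω
  Z3: Z = jωL = j·4.505e+04·0.00198 = 0 + j89.2 Ω
Step 3 — With the output port shorted to ground, the output series arm Z2 runs from the junction to ground; the shunt arm Z3 also runs from the junction to ground. They appear in parallel: Z3 || Z2 = 0 - j1.035 Ω.
Step 4 — Series with input arm Z1: Z_in = Z1 + (Z3 || Z2) = 366 - j1.035 Ω = 366∠-0.2° Ω.
Step 5 — Source phasor: V = 36.7∠-4.2° V = 36.6 - j2.688 V.
Step 6 — Current: I = V / Z = 0.1 - j0.007061 A = 0.1003∠-4.0° A.
Step 7 — Complex power: S = V·I* = 3.68 - j0.0104 VA.
Step 8 — Real power: P = Re(S) = 3.68 W.
Step 9 — Reactive power: Q = Im(S) = -0.0104 VAR.
Step 10 — Apparent power: |S| = 3.68 VA.
Step 11 — Power factor: PF = P/|S| = 1 (leading).

(a) P = 3.68 W  (b) Q = -0.0104 VAR  (c) S = 3.68 VA  (d) PF = 1 (leading)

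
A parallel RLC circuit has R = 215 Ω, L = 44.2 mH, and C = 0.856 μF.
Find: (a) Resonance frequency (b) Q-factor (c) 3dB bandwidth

Step 1 — Resonance: ω₀ = 1/√(LC) = 1/√(0.0442·8.56e-07) = 5141 rad/s.
Step 2 — f₀ = ω₀/(2π) = 818.2 Hz.
Step 3 — Parallel Q: Q = R/(ω₀L) = 215/(5141·0.0442) = 0.9462.
Step 4 — Bandwidth: Δω = ω₀/Q = 5434 rad/s; BW = Δω/(2π) = 864.8 Hz.

(a) f₀ = 818.2 Hz  (b) Q = 0.9462  (c) BW = 864.8 Hz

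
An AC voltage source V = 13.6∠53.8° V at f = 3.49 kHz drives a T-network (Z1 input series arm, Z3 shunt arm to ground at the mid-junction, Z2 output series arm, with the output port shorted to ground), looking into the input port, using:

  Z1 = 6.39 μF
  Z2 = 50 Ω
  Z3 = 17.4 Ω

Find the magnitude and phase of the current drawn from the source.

Step 1 — Angular frequency: ω = 2π·f = 2π·3490 = 2.193e+04 rad/s.
Step 2 — Component impedances:
  Z1: Z = 1/(jωC) = -j/(ω·C) = 0 - j7.137 Ω
  Z2: Z = R = 50 Ω
  Z3: Z = R = 17.4 Ω
Step 3 — With the output port shorted to ground, the output series arm Z2 runs from the junction to ground; the shunt arm Z3 also runs from the junction to ground. They appear in parallel: Z3 || Z2 = 12.91 Ω.
Step 4 — Series with input arm Z1: Z_in = Z1 + (Z3 || Z2) = 12.91 - j7.137 Ω = 14.75∠-28.9° Ω.
Step 5 — Source phasor: V = 13.6∠53.8° V = 8.032 + j10.97 V.
Step 6 — Ohm's law: I = V / Z_total = (8.032 + j10.97) / (12.91 - j7.137) = 0.1166 + j0.9147 A.
Step 7 — Convert to polar: |I| = 0.9221 A, ∠I = 82.7°.

I = 0.9221∠82.7° A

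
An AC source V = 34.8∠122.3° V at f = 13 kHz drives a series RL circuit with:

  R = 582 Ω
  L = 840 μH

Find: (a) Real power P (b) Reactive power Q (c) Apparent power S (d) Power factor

Step 1 — Angular frequency: ω = 2π·f = 2π·1.3e+04 = 8.168e+04 rad/s.
Step 2 — Component impedances:
  R: Z = R = 582 Ω
  L: Z = jωL = j·8.168e+04·0.00084 = 0 + j68.61 Ω
Step 3 — Series combination: Z_total = R + L = 582 + j68.61 Ω = 586∠6.7° Ω.
Step 4 — Source phasor: V = 34.8∠122.3° V = -18.6 + j29.42 V.
Step 5 — Current: I = V / Z = -0.02564 + j0.05356 A = 0.05938∠115.6° A.
Step 6 — Complex power: S = V·I* = 2.052 + j0.2419 VA.
Step 7 — Real power: P = Re(S) = 2.052 W.
Step 8 — Reactive power: Q = Im(S) = 0.2419 VAR.
Step 9 — Apparent power: |S| = 2.067 VA.
Step 10 — Power factor: PF = P/|S| = 0.9931 (lagging).

(a) P = 2.052 W  (b) Q = 0.2419 VAR  (c) S = 2.067 VA  (d) PF = 0.9931 (lagging)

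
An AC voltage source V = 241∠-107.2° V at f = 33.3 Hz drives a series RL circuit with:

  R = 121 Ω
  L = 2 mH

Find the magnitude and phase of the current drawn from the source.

Step 1 — Angular frequency: ω = 2π·f = 2π·33.3 = 209.2 rad/s.
Step 2 — Component impedances:
  R: Z = R = 121 Ω
  L: Z = jωL = j·209.2·0.002 = 0 + j0.4185 Ω
Step 3 — Series combination: Z_total = R + L = 121 + j0.4185 Ω = 121∠0.2° Ω.
Step 4 — Source phasor: V = 241∠-107.2° V = -71.27 - j230.2 V.
Step 5 — Ohm's law: I = V / Z_total = (-71.27 - j230.2) / (121 + j0.4185) = -0.5955 - j1.901 A.
Step 6 — Convert to polar: |I| = 1.992 A, ∠I = -107.4°.

I = 1.992∠-107.4° A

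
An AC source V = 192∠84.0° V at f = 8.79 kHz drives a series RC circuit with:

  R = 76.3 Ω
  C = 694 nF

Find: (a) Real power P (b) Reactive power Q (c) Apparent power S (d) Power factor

Step 1 — Angular frequency: ω = 2π·f = 2π·8790 = 5.523e+04 rad/s.
Step 2 — Component impedances:
  R: Z = R = 76.3 Ω
  C: Z = 1/(jωC) = -j/(ω·C) = 0 - j26.09 Ω
Step 3 — Series combination: Z_total = R + C = 76.3 - j26.09 Ω = 80.64∠-18.9° Ω.
Step 4 — Source phasor: V = 192∠84.0° V = 20.07 + j190.9 V.
Step 5 — Current: I = V / Z = -0.5307 + j2.321 A = 2.381∠102.9° A.
Step 6 — Complex power: S = V·I* = 432.6 - j147.9 VA.
Step 7 — Real power: P = Re(S) = 432.6 W.
Step 8 — Reactive power: Q = Im(S) = -147.9 VAR.
Step 9 — Apparent power: |S| = 457.2 VA.
Step 10 — Power factor: PF = P/|S| = 0.9462 (leading).

(a) P = 432.6 W  (b) Q = -147.9 VAR  (c) S = 457.2 VA  (d) PF = 0.9462 (leading)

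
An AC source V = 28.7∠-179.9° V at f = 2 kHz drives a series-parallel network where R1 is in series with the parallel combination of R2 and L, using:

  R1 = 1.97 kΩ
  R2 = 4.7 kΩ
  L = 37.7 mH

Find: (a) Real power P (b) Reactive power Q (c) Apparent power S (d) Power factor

Step 1 — Angular frequency: ω = 2π·f = 2π·2000 = 1.257e+04 rad/s.
Step 2 — Component impedances:
  R1: Z = R = 1970 Ω
  R2: Z = R = 4700 Ω
  L: Z = jωL = j·1.257e+04·0.0377 = 0 + j473.8 Ω
Step 3 — Parallel branch: R2 || L = 1/(1/R2 + 1/L) = 47.27 + j469 Ω.
Step 4 — Series with R1: Z_total = R1 + (R2 || L) = 2017 + j469 Ω = 2071∠13.1° Ω.
Step 5 — Source phasor: V = 28.7∠-179.9° V = -28.7 - j0.05009 V.
Step 6 — Current: I = V / Z = -0.0135 + j0.003114 A = 0.01386∠167.0° A.
Step 7 — Complex power: S = V·I* = 0.3874 + j0.09006 VA.
Step 8 — Real power: P = Re(S) = 0.3874 W.
Step 9 — Reactive power: Q = Im(S) = 0.09006 VAR.
Step 10 — Apparent power: |S| = 0.3977 VA.
Step 11 — Power factor: PF = P/|S| = 0.974 (lagging).

(a) P = 0.3874 W  (b) Q = 0.09006 VAR  (c) S = 0.3977 VA  (d) PF = 0.974 (lagging)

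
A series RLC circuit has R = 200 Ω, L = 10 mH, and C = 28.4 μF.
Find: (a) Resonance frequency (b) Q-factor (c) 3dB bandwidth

Step 1 — Resonance condition Im(Z)=0 gives ω₀ = 1/√(LC).
Step 2 — ω₀ = 1/√(0.01·2.84e-05) = 1876 rad/s.
Step 3 — f₀ = ω₀/(2π) = 298.6 Hz.
Step 4 — Series Q: Q = ω₀L/R = 1876·0.01/200 = 0.09382.
Step 5 — 3dB bandwidth: Δω = ω₀/Q = 2e+04 rad/s; BW = Δω/(2π) = 3183 Hz.

(a) f₀ = 298.6 Hz  (b) Q = 0.09382  (c) BW = 3183 Hz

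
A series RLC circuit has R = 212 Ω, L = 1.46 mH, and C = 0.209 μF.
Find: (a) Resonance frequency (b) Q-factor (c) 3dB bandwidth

Step 1 — Resonance: ω₀ = 1/√(LC) = 1/√(0.00146·2.09e-07) = 5.725e+04 rad/s.
Step 2 — f₀ = ω₀/(2π) = 9111 Hz.
Step 3 — Series Q: Q = ω₀L/R = 5.725e+04·0.00146/212 = 0.3942.
Step 4 — Bandwidth: Δω = ω₀/Q = 1.452e+05 rad/s; BW = Δω/(2π) = 2.311e+04 Hz.

(a) f₀ = 9111 Hz  (b) Q = 0.3942  (c) BW = 2.311e+04 Hz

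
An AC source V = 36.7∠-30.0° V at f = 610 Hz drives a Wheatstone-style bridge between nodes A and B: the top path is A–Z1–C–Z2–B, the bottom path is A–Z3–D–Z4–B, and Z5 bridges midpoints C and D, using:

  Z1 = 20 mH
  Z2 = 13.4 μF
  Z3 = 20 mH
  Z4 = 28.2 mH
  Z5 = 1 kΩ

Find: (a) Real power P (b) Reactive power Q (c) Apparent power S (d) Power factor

Step 1 — Angular frequency: ω = 2π·f = 2π·610 = 3833 rad/s.
Step 2 — Component impedances:
  Z1: Z = jωL = j·3833·0.02 = 0 + j76.65 Ω
  Z2: Z = 1/(jωC) = -j/(ω·C) = 0 - j19.47 Ω
  Z3: Z = jωL = j·3833·0.02 = 0 + j76.65 Ω
  Z4: Z = jωL = j·3833·0.0282 = 0 + j108.1 Ω
  Z5: Z = R = 1000 Ω
Step 3 — Bridge requires nodal analysis (the Z5 bridge couples midpoints C and D, so the two paths cannot be reduced to a simple series/parallel combination). Setting node B to ground and injecting 1 A at node A, the 3-node admittance system at A, C, D solves to V_A = Z_AB = 1.628 + j43.58 Ω = 43.61∠87.9° Ω.
Step 4 — Source phasor: V = 36.7∠-30.0° V = 31.78 - j18.35 V.
Step 5 — Current: I = V / Z = -0.3933 - j0.7441 A = 0.8416∠-117.9° A.
Step 6 — Complex power: S = V·I* = 1.153 + j30.87 VA.
Step 7 — Real power: P = Re(S) = 1.153 W.
Step 8 — Reactive power: Q = Im(S) = 30.87 VAR.
Step 9 — Apparent power: |S| = 30.89 VA.
Step 10 — Power factor: PF = P/|S| = 0.03734 (lagging).

(a) P = 1.153 W  (b) Q = 30.87 VAR  (c) S = 30.89 VA  (d) PF = 0.03734 (lagging)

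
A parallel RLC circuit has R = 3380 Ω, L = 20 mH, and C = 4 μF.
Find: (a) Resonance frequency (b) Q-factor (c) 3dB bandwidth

Step 1 — Resonance: ω₀ = 1/√(LC) = 1/√(0.02·4e-06) = 3536 rad/s.
Step 2 — f₀ = ω₀/(2π) = 562.7 Hz.
Step 3 — Parallel Q: Q = R/(ω₀L) = 3380/(3536·0.02) = 47.8.
Step 4 — Bandwidth: Δω = ω₀/Q = 73.96 rad/s; BW = Δω/(2π) = 11.77 Hz.

(a) f₀ = 562.7 Hz  (b) Q = 47.8  (c) BW = 11.77 Hz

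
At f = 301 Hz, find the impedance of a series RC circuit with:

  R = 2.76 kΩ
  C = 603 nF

Step 1 — Angular frequency: ω = 2π·f = 2π·301 = 1891 rad/s.
Step 2 — Component impedances:
  R: Z = R = 2760 Ω
  C: Z = 1/(jωC) = -j/(ω·C) = 0 - j876.9 Ω
Step 3 — Series combination: Z_total = R + C = 2760 - j876.9 Ω = 2896∠-17.6° Ω.

Z = 2760 - j876.9 Ω = 2896∠-17.6° Ω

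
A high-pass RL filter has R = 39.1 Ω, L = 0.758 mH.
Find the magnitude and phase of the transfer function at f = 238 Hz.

Step 1 — Angular frequency: ω = 2π·238 = 1495 rad/s.
Step 2 — Transfer function: H(jω) = jωL/(R + jωL).
Step 3 — Numerator jωL = j·1.134; denominator R + jωL = 39.1 + j1.134.
Step 4 — H = 0.0008397 + j0.02897.
Step 5 — Magnitude: |H| = 0.02898 (-30.8 dB); phase: φ = 88.3°.

|H| = 0.02898 (-30.8 dB), φ = 88.3°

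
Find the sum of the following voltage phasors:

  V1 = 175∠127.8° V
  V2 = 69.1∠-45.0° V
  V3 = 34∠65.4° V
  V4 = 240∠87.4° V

Step 1 — Convert each phasor to rectangular form:
  V1 = 175·(cos(127.8°) + j·sin(127.8°)) = -107.3 + j138.3 V
  V2 = 69.1·(cos(-45.0°) + j·sin(-45.0°)) = 48.86 - j48.86 V
  V3 = 34·(cos(65.4°) + j·sin(65.4°)) = 14.15 + j30.91 V
  V4 = 240·(cos(87.4°) + j·sin(87.4°)) = 10.89 + j239.8 V
Step 2 — Sum components: V_total = -33.36 + j360.1 V.
Step 3 — Convert to polar: |V_total| = 361.6 V, ∠V_total = 95.3°.

V_total = 361.6∠95.3° V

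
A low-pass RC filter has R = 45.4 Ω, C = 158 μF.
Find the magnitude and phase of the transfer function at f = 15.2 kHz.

Step 1 — Angular frequency: ω = 2π·1.52e+04 = 9.55e+04 rad/s.
Step 2 — Transfer function: H(jω) = 1/(1 + jωRC).
Step 3 — Denominator: 1 + jωRC = 1 + j·9.55e+04·45.4·0.000158 = 1 + j685.1.
Step 4 — H = 2.131e-06 - j0.00146.
Step 5 — Magnitude: |H| = 0.00146 (-56.7 dB); phase: φ = -89.9°.

|H| = 0.00146 (-56.7 dB), φ = -89.9°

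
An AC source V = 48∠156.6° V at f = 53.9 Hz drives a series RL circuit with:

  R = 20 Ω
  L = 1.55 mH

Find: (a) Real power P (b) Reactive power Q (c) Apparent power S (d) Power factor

Step 1 — Angular frequency: ω = 2π·f = 2π·53.9 = 338.7 rad/s.
Step 2 — Component impedances:
  R: Z = R = 20 Ω
  L: Z = jωL = j·338.7·0.00155 = 0 + j0.5249 Ω
Step 3 — Series combination: Z_total = R + L = 20 + j0.5249 Ω = 20.01∠1.5° Ω.
Step 4 — Source phasor: V = 48∠156.6° V = -44.05 + j19.06 V.
Step 5 — Current: I = V / Z = -2.176 + j1.01 A = 2.399∠155.1° A.
Step 6 — Complex power: S = V·I* = 115.1 + j3.022 VA.
Step 7 — Real power: P = Re(S) = 115.1 W.
Step 8 — Reactive power: Q = Im(S) = 3.022 VAR.
Step 9 — Apparent power: |S| = 115.2 VA.
Step 10 — Power factor: PF = P/|S| = 0.9997 (lagging).

(a) P = 115.1 W  (b) Q = 3.022 VAR  (c) S = 115.2 VA  (d) PF = 0.9997 (lagging)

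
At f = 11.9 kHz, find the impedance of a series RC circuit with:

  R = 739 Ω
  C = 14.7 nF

Step 1 — Angular frequency: ω = 2π·f = 2π·1.19e+04 = 7.477e+04 rad/s.
Step 2 — Component impedances:
  R: Z = R = 739 Ω
  C: Z = 1/(jωC) = -j/(ω·C) = 0 - j909.8 Ω
Step 3 — Series combination: Z_total = R + C = 739 - j909.8 Ω = 1172∠-50.9° Ω.

Z = 739 - j909.8 Ω = 1172∠-50.9° Ω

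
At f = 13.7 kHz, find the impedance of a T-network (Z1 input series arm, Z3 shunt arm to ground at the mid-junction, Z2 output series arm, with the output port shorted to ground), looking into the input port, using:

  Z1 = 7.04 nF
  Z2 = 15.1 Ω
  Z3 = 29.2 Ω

Step 1 — Angular frequency: ω = 2π·f = 2π·1.37e+04 = 8.608e+04 rad/s.
Step 2 — Component impedances:
  Z1: Z = 1/(jωC) = -j/(ω·C) = 0 - j1650 Ω
  Z2: Z = R = 15.1 Ω
  Z3: Z = R = 29.2 Ω
Step 3 — With the output port shorted to ground, the output series arm Z2 runs from the junction to ground; the shunt arm Z3 also runs from the junction to ground. They appear in parallel: Z3 || Z2 = 9.953 Ω.
Step 4 — Series with input arm Z1: Z_in = Z1 + (Z3 || Z2) = 9.953 - j1650 Ω = 1650∠-89.7° Ω.

Z = 9.953 - j1650 Ω = 1650∠-89.7° Ω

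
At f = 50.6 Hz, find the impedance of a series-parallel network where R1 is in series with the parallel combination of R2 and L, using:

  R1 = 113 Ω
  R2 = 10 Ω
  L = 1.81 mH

Step 1 — Angular frequency: ω = 2π·f = 2π·50.6 = 317.9 rad/s.
Step 2 — Component impedances:
  R1: Z = R = 113 Ω
  R2: Z = R = 10 Ω
  L: Z = jωL = j·317.9·0.00181 = 0 + j0.5755 Ω
Step 3 — Parallel branch: R2 || L = 1/(1/R2 + 1/L) = 0.03301 + j0.5736 Ω.
Step 4 — Series with R1: Z_total = R1 + (R2 || L) = 113 + j0.5736 Ω = 113∠0.3° Ω.

Z = 113 + j0.5736 Ω = 113∠0.3° Ω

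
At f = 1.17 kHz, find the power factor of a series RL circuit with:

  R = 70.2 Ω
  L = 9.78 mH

Step 1 — Angular frequency: ω = 2π·f = 2π·1170 = 7351 rad/s.
Step 2 — Component impedances:
  R: Z = R = 70.2 Ω
  L: Z = jωL = j·7351·0.00978 = 0 + j71.9 Ω
Step 3 — Series combination: Z_total = R + L = 70.2 + j71.9 Ω = 100.5∠45.7° Ω.
Step 4 — Power factor: PF = cos(φ) = Re(Z)/|Z| = 70.2/100.48 = 0.6986.
Step 5 — Type: Im(Z) = 71.9 ⇒ lagging (phase φ = 45.7°).

PF = 0.6986 (lagging, φ = 45.7°)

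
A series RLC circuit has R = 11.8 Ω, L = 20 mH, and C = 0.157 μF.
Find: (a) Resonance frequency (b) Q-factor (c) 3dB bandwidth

Step 1 — Resonance: ω₀ = 1/√(LC) = 1/√(0.02·1.57e-07) = 1.785e+04 rad/s.
Step 2 — f₀ = ω₀/(2π) = 2840 Hz.
Step 3 — Series Q: Q = ω₀L/R = 1.785e+04·0.02/11.8 = 30.25.
Step 4 — Bandwidth: Δω = ω₀/Q = 590 rad/s; BW = Δω/(2π) = 93.9 Hz.

(a) f₀ = 2840 Hz  (b) Q = 30.25  (c) BW = 93.9 Hz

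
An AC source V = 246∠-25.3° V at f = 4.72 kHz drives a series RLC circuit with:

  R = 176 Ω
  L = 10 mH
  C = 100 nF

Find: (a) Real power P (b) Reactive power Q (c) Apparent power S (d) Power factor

Step 1 — Angular frequency: ω = 2π·f = 2π·4720 = 2.966e+04 rad/s.
Step 2 — Component impedances:
  R: Z = R = 176 Ω
  L: Z = jωL = j·2.966e+04·0.01 = 0 + j296.6 Ω
  C: Z = 1/(jωC) = -j/(ω·C) = 0 - j337.2 Ω
Step 3 — Series combination: Z_total = R + L + C = 176 - j40.63 Ω = 180.6∠-13.0° Ω.
Step 4 — Source phasor: V = 246∠-25.3° V = 222.4 - j105.1 V.
Step 5 — Current: I = V / Z = 1.331 - j0.2902 A = 1.362∠-12.3° A.
Step 6 — Complex power: S = V·I* = 326.4 - j75.35 VA.
Step 7 — Real power: P = Re(S) = 326.4 W.
Step 8 — Reactive power: Q = Im(S) = -75.35 VAR.
Step 9 — Apparent power: |S| = 335 VA.
Step 10 — Power factor: PF = P/|S| = 0.9744 (leading).

(a) P = 326.4 W  (b) Q = -75.35 VAR  (c) S = 335 VA  (d) PF = 0.9744 (leading)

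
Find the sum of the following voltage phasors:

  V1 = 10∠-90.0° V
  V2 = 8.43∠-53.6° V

Step 1 — Convert each phasor to rectangular form:
  V1 = 10·(cos(-90.0°) + j·sin(-90.0°)) = 0 - j10 V
  V2 = 8.43·(cos(-53.6°) + j·sin(-53.6°)) = 5.003 - j6.785 V
Step 2 — Sum components: V_total = 5.003 - j16.79 V.
Step 3 — Convert to polar: |V_total| = 17.51 V, ∠V_total = -73.4°.

V_total = 17.51∠-73.4° V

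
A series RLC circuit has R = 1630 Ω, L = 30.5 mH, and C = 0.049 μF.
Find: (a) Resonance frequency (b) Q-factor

Step 1 — Resonance condition Im(Z)=0 gives ω₀ = 1/√(LC).
Step 2 — ω₀ = 1/√(0.0305·4.9e-08) = 2.587e+04 rad/s.
Step 3 — f₀ = ω₀/(2π) = 4117 Hz.
Step 4 — Series Q: Q = ω₀L/R = 2.587e+04·0.0305/1630 = 0.484.

(a) f₀ = 4117 Hz  (b) Q = 0.484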